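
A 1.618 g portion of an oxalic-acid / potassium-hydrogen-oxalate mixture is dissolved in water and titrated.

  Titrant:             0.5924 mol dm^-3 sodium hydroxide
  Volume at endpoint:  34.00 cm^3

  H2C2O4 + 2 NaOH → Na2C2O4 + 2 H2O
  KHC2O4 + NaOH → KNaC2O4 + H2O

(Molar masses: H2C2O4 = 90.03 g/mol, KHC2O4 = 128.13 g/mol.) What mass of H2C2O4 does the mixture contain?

n(NaOH) = 0.03400 × 0.5924 = 0.02014 mol
Let x = n(H2C2O4), y = n(KHC2O4).
Titrant: 2x + 1y = 0.02014;  mass: 90.03x + 128.13y = 1.618
Solving, x = 5.792 × 10^-3 mol, y = 8.558 × 10^-3 mol
mass of H2C2O4 = 5.792 × 10^-3 × 90.03 = 0.5214 g

0.5214 g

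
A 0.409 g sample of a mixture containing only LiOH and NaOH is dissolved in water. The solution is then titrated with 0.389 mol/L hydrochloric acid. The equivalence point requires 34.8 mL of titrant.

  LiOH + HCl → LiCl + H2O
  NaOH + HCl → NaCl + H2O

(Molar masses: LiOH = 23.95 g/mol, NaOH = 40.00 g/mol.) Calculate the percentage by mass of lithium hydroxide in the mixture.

n(HCl) = 0.0348 × 0.389 = 0.0135 mol
Let x = n(LiOH), y = n(NaOH).
Titrant: 1x + 1y = 0.0135;  mass: 23.95x + 40.00y = 0.409
Solving, x = 8.25 × 10^-3 mol, y = 5.28 × 10^-3 mol
mass of LiOH = 8.25 × 10^-3 × 23.95 = 0.198 g
% LiOH = 0.198 / 0.409 × 100 = 48.3 %

48.3 %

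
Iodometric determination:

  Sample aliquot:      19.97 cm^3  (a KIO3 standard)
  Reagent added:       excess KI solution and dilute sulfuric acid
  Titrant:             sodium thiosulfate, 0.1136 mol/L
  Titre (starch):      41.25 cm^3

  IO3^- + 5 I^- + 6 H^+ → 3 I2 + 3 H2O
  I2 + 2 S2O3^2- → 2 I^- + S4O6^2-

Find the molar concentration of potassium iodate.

0.03911 mol/L

n(S2O3^2-) = 0.04125 × 0.1136 = 4.686 × 10^-3 mol
n(I2) = n(S2O3^2-)/2 = 2.343 × 10^-3 mol
From the 1:3 ratio, n(IO3^-) in the aliquot = 1/3 × 2.343 × 10^-3 = 7.810 × 10^-4 mol
[IO3^-] = 7.810 × 10^-4 / 0.01997 = 0.03911 mol/L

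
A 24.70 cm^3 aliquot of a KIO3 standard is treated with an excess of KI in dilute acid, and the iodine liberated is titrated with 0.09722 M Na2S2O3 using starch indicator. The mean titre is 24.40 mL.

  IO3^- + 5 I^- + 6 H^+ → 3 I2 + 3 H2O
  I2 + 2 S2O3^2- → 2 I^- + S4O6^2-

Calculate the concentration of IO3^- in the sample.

n(S2O3^2-) = 0.02440 × 0.09722 = 2.372 × 10^-3 mol
n(I2) = n(S2O3^2-)/2 = 1.186 × 10^-3 mol
From the 1:3 ratio, n(IO3^-) in the aliquot = 1/3 × 1.186 × 10^-3 = 3.954 × 10^-4 mol
[IO3^-] = 3.954 × 10^-4 / 0.02470 = 0.01601 mol/L

0.01601 M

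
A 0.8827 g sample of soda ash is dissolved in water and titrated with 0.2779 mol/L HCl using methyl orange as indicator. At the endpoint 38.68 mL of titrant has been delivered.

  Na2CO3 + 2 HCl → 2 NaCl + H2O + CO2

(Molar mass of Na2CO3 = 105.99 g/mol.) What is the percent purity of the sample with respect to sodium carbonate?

n(HCl) = 0.03868 L × 0.2779 mol/L = 0.01075 mol
From the 1:2 ratio, n(Na2CO3) = 1/2 × 0.01075 = 5.375 × 10^-3 mol
mass of Na2CO3 = 5.375 × 10^-3 × 105.99 g/mol = 0.5697 g
% Na2CO3 = 0.5697 / 0.8827 × 100 = 64.54 %

64.54 %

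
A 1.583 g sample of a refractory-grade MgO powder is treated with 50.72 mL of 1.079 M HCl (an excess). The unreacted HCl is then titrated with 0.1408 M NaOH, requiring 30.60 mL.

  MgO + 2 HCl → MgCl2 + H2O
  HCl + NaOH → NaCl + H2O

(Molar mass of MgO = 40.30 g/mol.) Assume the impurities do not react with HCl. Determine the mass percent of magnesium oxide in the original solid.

n(HCl) added = 0.05072 × 1.079 = 0.05473 mol
n(NaOH) used in back-titration = 0.03060 × 0.1408 = 4.308 × 10^-3 mol
n(HCl) left over = 4.308 × 10^-3 mol (1:1 ratio)
n(HCl) consumed by analyte = 0.05473 − 4.308 × 10^-3 = 0.05042 mol
From the 1:2 ratio, n(MgO) = 1/2 × 0.05042 = 0.02521 mol
mass of MgO = 0.02521 × 40.30 = 1.016 g
% MgO = 1.016 / 1.583 × 100 = 64.18 %

64.18 %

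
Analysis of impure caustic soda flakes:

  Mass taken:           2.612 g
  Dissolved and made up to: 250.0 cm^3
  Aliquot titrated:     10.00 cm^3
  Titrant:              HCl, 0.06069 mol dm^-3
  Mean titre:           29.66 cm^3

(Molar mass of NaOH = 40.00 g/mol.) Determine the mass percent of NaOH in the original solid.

NaOH + HCl → NaCl + H2O
n(HCl) per titration = 0.02966 × 0.06069 = 1.800 × 10^-3 mol
n(NaOH) in each aliquot = 1.800 × 10^-3 mol (1:1 ratio)
n(NaOH) in the whole flask = 1.800 × 10^-3 × 250.0/10.00 = 0.04500 mol
mass of NaOH = 0.04500 × 40.00 = 1.800 g
% NaOH = 1.800 / 2.612 × 100 = 68.92 %

68.92 %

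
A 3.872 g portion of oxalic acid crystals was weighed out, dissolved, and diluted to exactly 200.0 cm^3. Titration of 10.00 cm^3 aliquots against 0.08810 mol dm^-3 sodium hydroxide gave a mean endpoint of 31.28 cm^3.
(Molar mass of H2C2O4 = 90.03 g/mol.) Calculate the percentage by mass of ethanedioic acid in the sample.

64.08 %

H2C2O4 + 2 NaOH → Na2C2O4 + 2 H2O
n(NaOH) per titration = 0.03128 × 0.08810 = 2.756 × 10^-3 mol
From the 1:2 ratio, n(H2C2O4) in each aliquot = 1/2 × 2.756 × 10^-3 = 1.378 × 10^-3 mol
n(H2C2O4) in the whole flask = 1.378 × 10^-3 × 200.0/10.00 = 0.02756 mol
mass of H2C2O4 = 0.02756 × 90.03 = 2.481 g
% H2C2O4 = 2.481 / 3.872 × 100 = 64.08 %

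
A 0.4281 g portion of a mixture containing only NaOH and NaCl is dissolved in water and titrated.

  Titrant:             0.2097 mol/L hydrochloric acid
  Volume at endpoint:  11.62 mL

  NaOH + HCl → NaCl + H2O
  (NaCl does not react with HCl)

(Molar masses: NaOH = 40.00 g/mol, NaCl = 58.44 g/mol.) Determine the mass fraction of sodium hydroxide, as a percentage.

22.77 %

n(HCl) = 0.01162 × 0.2097 = 2.437 × 10^-3 mol
Let x = n(NaOH), y = n(NaCl).
Titrant: 1x = 2.437 × 10^-3;  mass: 40.00x + 58.44y = 0.4281
Solving, x = 2.437 × 10^-3 mol, y = 5.658 × 10^-3 mol
mass of NaOH = 2.437 × 10^-3 × 40.00 = 0.09747 g
% NaOH = 0.09747 / 0.4281 × 100 = 22.77 %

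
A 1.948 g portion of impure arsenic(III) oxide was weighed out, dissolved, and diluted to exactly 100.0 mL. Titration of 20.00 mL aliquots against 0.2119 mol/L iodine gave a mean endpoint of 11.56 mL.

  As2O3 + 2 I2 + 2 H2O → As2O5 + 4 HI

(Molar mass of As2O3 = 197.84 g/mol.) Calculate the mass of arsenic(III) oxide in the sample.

n(I2) per titration = 0.01156 × 0.2119 = 2.450 × 10^-3 mol
From the 1:2 ratio, n(As2O3) in each aliquot = 1/2 × 2.450 × 10^-3 = 1.225 × 10^-3 mol
n(As2O3) in the whole flask = 1.225 × 10^-3 × 100.0/20.00 = 6.124 × 10^-3 mol
mass of As2O3 = 6.124 × 10^-3 × 197.84 = 1.212 g

1.212 g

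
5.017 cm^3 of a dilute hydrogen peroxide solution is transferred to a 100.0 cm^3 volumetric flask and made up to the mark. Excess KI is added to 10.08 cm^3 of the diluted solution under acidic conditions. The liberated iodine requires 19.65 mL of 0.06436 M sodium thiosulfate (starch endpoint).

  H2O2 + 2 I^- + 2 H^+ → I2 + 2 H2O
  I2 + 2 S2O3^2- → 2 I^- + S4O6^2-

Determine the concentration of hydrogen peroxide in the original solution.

n(S2O3^2-) = 0.01965 × 0.06436 = 1.265 × 10^-3 mol
n(I2) = n(S2O3^2-)/2 = 6.323 × 10^-4 mol
n(H2O2) in the aliquot = 6.323 × 10^-4 mol (1:1 ratio)
[H2O2]_dilute = 6.323 × 10^-4 / 0.01008 = 0.06273 mol/L
[H2O2]_original = 0.06273 × 100.0/5.017 = 1.250 mol/L

1.250 M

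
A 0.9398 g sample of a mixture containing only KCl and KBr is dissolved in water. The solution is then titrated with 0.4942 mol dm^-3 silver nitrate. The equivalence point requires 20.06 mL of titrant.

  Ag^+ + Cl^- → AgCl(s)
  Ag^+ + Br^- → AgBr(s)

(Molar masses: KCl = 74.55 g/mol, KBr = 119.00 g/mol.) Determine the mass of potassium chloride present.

0.4024 g

n(AgNO3) = 0.02006 × 0.4942 = 9.914 × 10^-3 mol
Let x = n(KCl), y = n(KBr).
Titrant: 1x + 1y = 9.914 × 10^-3;  mass: 74.55x + 119.00y = 0.9398
Solving, x = 5.398 × 10^-3 mol, y = 4.516 × 10^-3 mol
mass of KCl = 5.398 × 10^-3 × 74.55 = 0.4024 g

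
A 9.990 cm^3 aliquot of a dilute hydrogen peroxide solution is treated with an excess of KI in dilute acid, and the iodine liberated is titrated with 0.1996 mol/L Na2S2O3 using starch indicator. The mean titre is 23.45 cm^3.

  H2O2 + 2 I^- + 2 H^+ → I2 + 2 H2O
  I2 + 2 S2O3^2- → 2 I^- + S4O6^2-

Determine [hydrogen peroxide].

0.2343 mol/L

n(S2O3^2-) = 0.02345 × 0.1996 = 4.681 × 10^-3 mol
n(I2) = n(S2O3^2-)/2 = 2.340 × 10^-3 mol
n(H2O2) in the aliquot = 2.340 × 10^-3 mol (1:1 ratio)
[H2O2] = 2.340 × 10^-3 / 0.009990 = 0.2343 mol/L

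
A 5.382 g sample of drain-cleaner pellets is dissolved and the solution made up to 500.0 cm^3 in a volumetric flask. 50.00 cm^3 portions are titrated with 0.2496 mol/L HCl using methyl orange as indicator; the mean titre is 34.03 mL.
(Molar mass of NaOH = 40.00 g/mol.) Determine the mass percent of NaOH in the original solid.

NaOH + HCl → NaCl + H2O
n(HCl) per titration = 0.03403 × 0.2496 = 8.494 × 10^-3 mol
n(NaOH) in each aliquot = 8.494 × 10^-3 mol (1:1 ratio)
n(NaOH) in the whole flask = 8.494 × 10^-3 × 500.0/50.00 = 0.08494 mol
mass of NaOH = 0.08494 × 40.00 = 3.398 g
% NaOH = 3.398 / 5.382 × 100 = 63.13 %

63.13 %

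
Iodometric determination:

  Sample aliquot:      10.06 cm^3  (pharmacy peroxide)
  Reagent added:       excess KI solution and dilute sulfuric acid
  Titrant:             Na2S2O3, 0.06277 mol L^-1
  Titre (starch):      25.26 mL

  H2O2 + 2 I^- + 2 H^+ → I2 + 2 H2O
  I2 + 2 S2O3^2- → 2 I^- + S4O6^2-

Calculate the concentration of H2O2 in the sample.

0.07881 mol/L

n(S2O3^2-) = 0.02526 × 0.06277 = 1.586 × 10^-3 mol
n(I2) = n(S2O3^2-)/2 = 7.928 × 10^-4 mol
n(H2O2) in the aliquot = 7.928 × 10^-4 mol (1:1 ratio)
[H2O2] = 7.928 × 10^-4 / 0.01006 = 0.07881 mol/L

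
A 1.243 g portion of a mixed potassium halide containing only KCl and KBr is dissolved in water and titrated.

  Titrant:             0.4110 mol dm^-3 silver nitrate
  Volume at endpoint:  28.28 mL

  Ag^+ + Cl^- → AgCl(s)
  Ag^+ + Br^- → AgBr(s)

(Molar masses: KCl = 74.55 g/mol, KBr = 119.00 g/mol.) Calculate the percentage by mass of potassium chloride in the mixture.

18.91 %

n(AgNO3) = 0.02828 × 0.4110 = 0.01162 mol
Let x = n(KCl), y = n(KBr).
Titrant: 1x + 1y = 0.01162;  mass: 74.55x + 119.00y = 1.243
Solving, x = 3.153 × 10^-3 mol, y = 8.470 × 10^-3 mol
mass of KCl = 3.153 × 10^-3 × 74.55 = 0.2350 g
% KCl = 0.2350 / 1.243 × 100 = 18.91 %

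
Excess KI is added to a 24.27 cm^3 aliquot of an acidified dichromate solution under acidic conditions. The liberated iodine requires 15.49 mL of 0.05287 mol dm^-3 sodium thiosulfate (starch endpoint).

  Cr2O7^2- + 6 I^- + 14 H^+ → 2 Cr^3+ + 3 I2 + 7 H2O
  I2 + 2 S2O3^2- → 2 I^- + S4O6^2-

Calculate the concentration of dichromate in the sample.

0.005624 mol/L

n(S2O3^2-) = 0.01549 × 0.05287 = 8.190 × 10^-4 mol
n(I2) = n(S2O3^2-)/2 = 4.095 × 10^-4 mol
From the 1:3 ratio, n(Cr2O7^2-) in the aliquot = 1/3 × 4.095 × 10^-4 = 1.365 × 10^-4 mol
[Cr2O7^2-] = 1.365 × 10^-4 / 0.02427 = 0.005624 mol/L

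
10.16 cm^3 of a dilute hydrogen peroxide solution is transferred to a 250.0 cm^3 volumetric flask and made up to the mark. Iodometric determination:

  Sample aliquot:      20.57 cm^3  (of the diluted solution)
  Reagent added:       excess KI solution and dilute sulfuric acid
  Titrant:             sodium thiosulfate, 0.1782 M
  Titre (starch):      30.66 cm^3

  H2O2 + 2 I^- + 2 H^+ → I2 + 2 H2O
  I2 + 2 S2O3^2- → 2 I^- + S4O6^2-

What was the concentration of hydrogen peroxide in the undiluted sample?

3.268 M

n(S2O3^2-) = 0.03066 × 0.1782 = 5.464 × 10^-3 mol
n(I2) = n(S2O3^2-)/2 = 2.732 × 10^-3 mol
n(H2O2) in the aliquot = 2.732 × 10^-3 mol (1:1 ratio)
[H2O2]_dilute = 2.732 × 10^-3 / 0.02057 = 0.1328 mol/L
[H2O2]_original = 0.1328 × 250.0/10.16 = 3.268 mol/L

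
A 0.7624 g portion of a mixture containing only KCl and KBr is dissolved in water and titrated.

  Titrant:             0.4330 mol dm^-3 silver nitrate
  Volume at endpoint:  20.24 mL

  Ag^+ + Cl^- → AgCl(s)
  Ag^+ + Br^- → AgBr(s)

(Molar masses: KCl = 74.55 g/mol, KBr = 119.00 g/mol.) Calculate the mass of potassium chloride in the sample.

0.4705 g

n(AgNO3) = 0.02024 × 0.4330 = 8.764 × 10^-3 mol
Let x = n(KCl), y = n(KBr).
Titrant: 1x + 1y = 8.764 × 10^-3;  mass: 74.55x + 119.00y = 0.7624
Solving, x = 6.311 × 10^-3 mol, y = 2.453 × 10^-3 mol
mass of KCl = 6.311 × 10^-3 × 74.55 = 0.4705 g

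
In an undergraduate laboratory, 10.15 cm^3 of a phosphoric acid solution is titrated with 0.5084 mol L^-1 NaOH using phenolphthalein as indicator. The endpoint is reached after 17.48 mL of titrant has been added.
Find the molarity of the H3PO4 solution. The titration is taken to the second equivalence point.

0.4378 mol/L

H3PO4 + 2 NaOH → Na2HPO4 + 2 H2O
n(NaOH) = 0.01748 L × 0.5084 mol/L = 8.887 × 10^-3 mol
From the 1:2 mole ratio, n(H3PO4) = 1/2 × 8.887 × 10^-3 = 4.443 × 10^-3 mol
[H3PO4] = 4.443 × 10^-3 mol / 0.01015 L = 0.4378 mol/L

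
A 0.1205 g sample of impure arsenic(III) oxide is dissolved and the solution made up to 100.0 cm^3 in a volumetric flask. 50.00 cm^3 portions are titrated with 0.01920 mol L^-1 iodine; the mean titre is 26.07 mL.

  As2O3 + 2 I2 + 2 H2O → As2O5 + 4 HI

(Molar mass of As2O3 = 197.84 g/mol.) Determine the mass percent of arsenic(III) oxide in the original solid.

n(I2) per titration = 0.02607 × 0.01920 = 5.005 × 10^-4 mol
From the 1:2 ratio, n(As2O3) in each aliquot = 1/2 × 5.005 × 10^-4 = 2.503 × 10^-4 mol
n(As2O3) in the whole flask = 2.503 × 10^-4 × 100.0/50.00 = 5.005 × 10^-4 mol
mass of As2O3 = 5.005 × 10^-4 × 197.84 = 0.09903 g
% As2O3 = 0.09903 / 0.1205 × 100 = 82.18 %

82.18 %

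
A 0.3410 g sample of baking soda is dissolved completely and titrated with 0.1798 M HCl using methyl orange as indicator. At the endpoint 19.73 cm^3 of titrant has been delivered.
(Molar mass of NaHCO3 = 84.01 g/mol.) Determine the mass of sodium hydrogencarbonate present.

0.2980 g

NaHCO3 + HCl → NaCl + H2O + CO2
n(HCl) = 0.01973 L × 0.1798 mol/L = 3.547 × 10^-3 mol
n(NaHCO3) = 3.547 × 10^-3 mol (1:1 ratio)
mass of NaHCO3 = 3.547 × 10^-3 × 84.01 g/mol = 0.2980 g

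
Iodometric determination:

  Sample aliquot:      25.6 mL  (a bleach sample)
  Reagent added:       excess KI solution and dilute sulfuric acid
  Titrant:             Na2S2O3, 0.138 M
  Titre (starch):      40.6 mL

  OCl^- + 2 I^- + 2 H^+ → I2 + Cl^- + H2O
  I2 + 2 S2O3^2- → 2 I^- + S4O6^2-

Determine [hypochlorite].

0.109 M

n(S2O3^2-) = 0.0406 × 0.138 = 5.60 × 10^-3 mol
n(I2) = n(S2O3^2-)/2 = 2.80 × 10^-3 mol
n(OCl^-) in the aliquot = 2.80 × 10^-3 mol (1:1 ratio)
[OCl^-] = 2.80 × 10^-3 / 0.0256 = 0.109 mol/L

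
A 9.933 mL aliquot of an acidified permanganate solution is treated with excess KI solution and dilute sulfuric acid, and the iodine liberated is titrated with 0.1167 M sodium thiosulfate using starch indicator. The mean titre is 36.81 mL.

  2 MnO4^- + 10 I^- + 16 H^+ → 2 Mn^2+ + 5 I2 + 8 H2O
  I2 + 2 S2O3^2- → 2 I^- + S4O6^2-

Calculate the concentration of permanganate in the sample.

0.08649 M

n(S2O3^2-) = 0.03681 × 0.1167 = 4.296 × 10^-3 mol
n(I2) = n(S2O3^2-)/2 = 2.148 × 10^-3 mol
From the 2:5 ratio, n(MnO4^-) in the aliquot = 2/5 × 2.148 × 10^-3 = 8.591 × 10^-4 mol
[MnO4^-] = 8.591 × 10^-4 / 0.009933 = 0.08649 mol/L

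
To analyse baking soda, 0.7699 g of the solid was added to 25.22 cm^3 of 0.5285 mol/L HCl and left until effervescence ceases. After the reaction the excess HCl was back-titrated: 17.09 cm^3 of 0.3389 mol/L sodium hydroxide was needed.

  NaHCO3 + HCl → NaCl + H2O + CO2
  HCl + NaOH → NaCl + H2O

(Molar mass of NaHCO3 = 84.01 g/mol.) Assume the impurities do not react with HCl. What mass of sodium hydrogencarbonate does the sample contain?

0.6332 g

n(HCl) added = 0.02522 × 0.5285 = 0.01333 mol
n(NaOH) used in back-titration = 0.01709 × 0.3389 = 5.792 × 10^-3 mol
n(HCl) left over = 5.792 × 10^-3 mol (1:1 ratio)
n(HCl) consumed by analyte = 0.01333 − 5.792 × 10^-3 = 7.537 × 10^-3 mol
n(NaHCO3) = 7.537 × 10^-3 mol (1:1 ratio)
mass of NaHCO3 = 7.537 × 10^-3 × 84.01 = 0.6332 g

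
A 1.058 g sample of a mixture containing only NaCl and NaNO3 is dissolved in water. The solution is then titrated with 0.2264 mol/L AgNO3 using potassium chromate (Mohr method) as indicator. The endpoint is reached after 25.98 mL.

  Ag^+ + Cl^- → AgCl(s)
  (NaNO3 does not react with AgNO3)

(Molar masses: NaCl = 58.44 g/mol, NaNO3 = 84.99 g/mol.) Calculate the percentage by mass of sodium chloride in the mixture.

32.49 %

n(AgNO3) = 0.02598 × 0.2264 = 5.882 × 10^-3 mol
Let x = n(NaCl), y = n(NaNO3).
Titrant: 1x = 5.882 × 10^-3;  mass: 58.44x + 84.99y = 1.058
Solving, x = 5.882 × 10^-3 mol, y = 8.404 × 10^-3 mol
mass of NaCl = 5.882 × 10^-3 × 58.44 = 0.3437 g
% NaCl = 0.3437 / 1.058 × 100 = 32.49 %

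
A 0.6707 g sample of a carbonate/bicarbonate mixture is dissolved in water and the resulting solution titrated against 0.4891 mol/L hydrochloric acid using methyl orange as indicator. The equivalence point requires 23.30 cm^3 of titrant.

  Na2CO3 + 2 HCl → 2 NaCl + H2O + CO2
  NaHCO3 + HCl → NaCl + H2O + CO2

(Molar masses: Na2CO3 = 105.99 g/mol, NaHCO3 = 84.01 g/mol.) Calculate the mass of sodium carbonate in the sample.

0.4898 g

n(HCl) = 0.02330 × 0.4891 = 0.01140 mol
Let x = n(Na2CO3), y = n(NaHCO3).
Titrant: 2x + 1y = 0.01140;  mass: 105.99x + 84.01y = 0.6707
Solving, x = 4.622 × 10^-3 mol, y = 2.153 × 10^-3 mol
mass of Na2CO3 = 4.622 × 10^-3 × 105.99 = 0.4898 g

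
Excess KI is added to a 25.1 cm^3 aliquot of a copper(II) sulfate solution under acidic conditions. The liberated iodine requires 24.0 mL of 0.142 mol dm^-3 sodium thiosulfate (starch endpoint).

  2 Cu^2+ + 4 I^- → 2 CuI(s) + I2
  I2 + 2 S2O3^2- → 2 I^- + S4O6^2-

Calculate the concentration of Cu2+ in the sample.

n(S2O3^2-) = 0.0240 × 0.142 = 3.41 × 10^-3 mol
n(I2) = n(S2O3^2-)/2 = 1.70 × 10^-3 mol
From the 2:1 ratio, n(Cu2+) in the aliquot = 2/1 × 1.70 × 10^-3 = 3.41 × 10^-3 mol
[Cu2+] = 3.41 × 10^-3 / 0.0251 = 0.136 mol/L

0.136 mol/L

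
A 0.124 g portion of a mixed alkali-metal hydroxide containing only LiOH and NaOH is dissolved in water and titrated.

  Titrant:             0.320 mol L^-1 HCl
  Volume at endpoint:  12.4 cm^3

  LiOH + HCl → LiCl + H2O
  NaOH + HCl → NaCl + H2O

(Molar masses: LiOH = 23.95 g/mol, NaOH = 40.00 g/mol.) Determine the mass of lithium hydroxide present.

n(HCl) = 0.0124 × 0.320 = 3.97 × 10^-3 mol
Let x = n(LiOH), y = n(NaOH).
Titrant: 1x + 1y = 3.97 × 10^-3;  mass: 23.95x + 40.00y = 0.124
Solving, x = 2.16 × 10^-3 mol, y = 1.80 × 10^-3 mol
mass of LiOH = 2.16 × 10^-3 × 23.95 = 0.0518 g

0.0518 g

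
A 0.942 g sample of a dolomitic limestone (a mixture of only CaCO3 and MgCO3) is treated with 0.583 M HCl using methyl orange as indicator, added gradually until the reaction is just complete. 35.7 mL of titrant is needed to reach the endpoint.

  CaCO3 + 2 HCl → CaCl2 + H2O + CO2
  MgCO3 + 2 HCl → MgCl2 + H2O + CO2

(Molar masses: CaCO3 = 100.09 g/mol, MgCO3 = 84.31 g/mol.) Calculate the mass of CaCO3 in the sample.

0.410 g

n(HCl) = 0.0357 × 0.583 = 0.0208 mol
Let x = n(CaCO3), y = n(MgCO3).
Titrant: 2x + 2y = 0.0208;  mass: 100.09x + 84.31y = 0.942
Solving, x = 4.10 × 10^-3 mol, y = 6.31 × 10^-3 mol
mass of CaCO3 = 4.10 × 10^-3 × 100.09 = 0.410 g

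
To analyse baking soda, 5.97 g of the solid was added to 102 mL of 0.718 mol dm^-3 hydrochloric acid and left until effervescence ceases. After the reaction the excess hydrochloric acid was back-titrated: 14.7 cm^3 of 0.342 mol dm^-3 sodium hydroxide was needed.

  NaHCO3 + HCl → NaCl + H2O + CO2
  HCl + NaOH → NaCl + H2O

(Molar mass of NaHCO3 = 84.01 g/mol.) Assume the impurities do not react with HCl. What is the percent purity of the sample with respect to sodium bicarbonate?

96.0 %

n(HCl) added = 0.102 × 0.718 = 0.0732 mol
n(NaOH) used in back-titration = 0.0147 × 0.342 = 5.03 × 10^-3 mol
n(HCl) left over = 5.03 × 10^-3 mol (1:1 ratio)
n(HCl) consumed by analyte = 0.0732 − 5.03 × 10^-3 = 0.0682 mol
n(NaHCO3) = 0.0682 mol (1:1 ratio)
mass of NaHCO3 = 0.0682 × 84.01 = 5.73 g
% NaHCO3 = 5.73 / 5.97 × 100 = 96.0 %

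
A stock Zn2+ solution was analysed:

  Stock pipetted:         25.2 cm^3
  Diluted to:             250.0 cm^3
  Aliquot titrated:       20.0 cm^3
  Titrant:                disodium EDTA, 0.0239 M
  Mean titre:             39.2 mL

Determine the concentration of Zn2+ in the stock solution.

Zn^2+ + EDTA^4- → [Zn(EDTA)]^2-
n(EDTA) = 0.0392 × 0.0239 = 9.37 × 10^-4 mol
n(Zn2+) in the aliquot = 9.37 × 10^-4 mol (1:1 ratio)
[Zn2+]_dilute = 9.37 × 10^-4 / 0.0200 = 0.0468 mol/L
Dilution factor = 250.0 / 25.2 = 9.921
[Zn2+]_stock = 0.0468 × 9.921 = 0.465 mol/L

0.465 M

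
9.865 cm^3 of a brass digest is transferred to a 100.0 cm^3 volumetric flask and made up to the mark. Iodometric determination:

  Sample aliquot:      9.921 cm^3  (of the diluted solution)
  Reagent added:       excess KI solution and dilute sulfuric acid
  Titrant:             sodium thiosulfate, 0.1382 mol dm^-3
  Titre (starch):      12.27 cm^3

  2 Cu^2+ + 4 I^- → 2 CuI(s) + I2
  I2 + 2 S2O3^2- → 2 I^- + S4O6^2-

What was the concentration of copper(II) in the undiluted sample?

1.733 mol/L

n(S2O3^2-) = 0.01227 × 0.1382 = 1.696 × 10^-3 mol
n(I2) = n(S2O3^2-)/2 = 8.479 × 10^-4 mol
From the 2:1 ratio, n(Cu2+) in the aliquot = 2/1 × 8.479 × 10^-4 = 1.696 × 10^-3 mol
[Cu2+]_dilute = 1.696 × 10^-3 / 0.009921 = 0.1709 mol/L
[Cu2+]_original = 0.1709 × 100.0/9.865 = 1.733 mol/L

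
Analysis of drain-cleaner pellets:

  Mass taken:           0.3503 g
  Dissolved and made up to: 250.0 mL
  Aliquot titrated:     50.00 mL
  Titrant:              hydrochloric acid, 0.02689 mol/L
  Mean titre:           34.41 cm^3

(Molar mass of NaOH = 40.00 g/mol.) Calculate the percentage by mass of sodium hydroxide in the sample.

NaOH + HCl → NaCl + H2O
n(HCl) per titration = 0.03441 × 0.02689 = 9.253 × 10^-4 mol
n(NaOH) in each aliquot = 9.253 × 10^-4 mol (1:1 ratio)
n(NaOH) in the whole flask = 9.253 × 10^-4 × 250.0/50.00 = 4.626 × 10^-3 mol
mass of NaOH = 4.626 × 10^-3 × 40.00 = 0.1851 g
% NaOH = 0.1851 / 0.3503 × 100 = 52.83 %

52.83 %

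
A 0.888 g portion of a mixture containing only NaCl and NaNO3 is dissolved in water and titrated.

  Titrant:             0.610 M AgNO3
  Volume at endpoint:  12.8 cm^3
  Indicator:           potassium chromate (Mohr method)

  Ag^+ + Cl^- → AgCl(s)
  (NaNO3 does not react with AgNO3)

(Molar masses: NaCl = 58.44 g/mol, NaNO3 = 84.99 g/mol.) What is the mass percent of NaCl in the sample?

51.4 %

n(AgNO3) = 0.0128 × 0.610 = 7.81 × 10^-3 mol
Let x = n(NaCl), y = n(NaNO3).
Titrant: 1x = 7.81 × 10^-3;  mass: 58.44x + 84.99y = 0.888
Solving, x = 7.81 × 10^-3 mol, y = 5.08 × 10^-3 mol
mass of NaCl = 7.81 × 10^-3 × 58.44 = 0.456 g
% NaCl = 0.456 / 0.888 × 100 = 51.4 %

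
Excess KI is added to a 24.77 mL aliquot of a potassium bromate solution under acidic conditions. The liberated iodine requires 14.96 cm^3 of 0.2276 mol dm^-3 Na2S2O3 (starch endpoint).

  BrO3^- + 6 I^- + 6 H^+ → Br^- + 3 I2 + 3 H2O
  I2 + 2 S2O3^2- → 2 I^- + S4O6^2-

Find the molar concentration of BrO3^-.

0.02291 mol/L

n(S2O3^2-) = 0.01496 × 0.2276 = 3.405 × 10^-3 mol
n(I2) = n(S2O3^2-)/2 = 1.702 × 10^-3 mol
From the 1:3 ratio, n(BrO3^-) in the aliquot = 1/3 × 1.702 × 10^-3 = 5.675 × 10^-4 mol
[BrO3^-] = 5.675 × 10^-4 / 0.02477 = 0.02291 mol/L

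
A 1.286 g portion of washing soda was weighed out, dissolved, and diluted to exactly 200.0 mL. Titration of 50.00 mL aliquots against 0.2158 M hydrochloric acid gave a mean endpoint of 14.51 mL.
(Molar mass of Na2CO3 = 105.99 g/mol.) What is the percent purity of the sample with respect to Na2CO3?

Na2CO3 + 2 HCl → 2 NaCl + H2O + CO2
n(HCl) per titration = 0.01451 × 0.2158 = 3.131 × 10^-3 mol
From the 1:2 ratio, n(Na2CO3) in each aliquot = 1/2 × 3.131 × 10^-3 = 1.566 × 10^-3 mol
n(Na2CO3) in the whole flask = 1.566 × 10^-3 × 200.0/50.00 = 6.263 × 10^-3 mol
mass of Na2CO3 = 6.263 × 10^-3 × 105.99 = 0.6638 g
% Na2CO3 = 0.6638 / 1.286 × 100 = 51.61 %

51.61 %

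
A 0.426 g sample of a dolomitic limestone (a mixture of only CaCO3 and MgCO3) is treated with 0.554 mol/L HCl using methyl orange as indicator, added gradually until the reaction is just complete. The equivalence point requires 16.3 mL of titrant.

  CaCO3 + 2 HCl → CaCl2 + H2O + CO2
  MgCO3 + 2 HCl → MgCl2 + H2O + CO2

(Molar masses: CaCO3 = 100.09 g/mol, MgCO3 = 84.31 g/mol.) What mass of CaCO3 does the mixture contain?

n(HCl) = 0.0163 × 0.554 = 9.03 × 10^-3 mol
Let x = n(CaCO3), y = n(MgCO3).
Titrant: 2x + 2y = 9.03 × 10^-3;  mass: 100.09x + 84.31y = 0.426
Solving, x = 2.87 × 10^-3 mol, y = 1.64 × 10^-3 mol
mass of CaCO3 = 2.87 × 10^-3 × 100.09 = 0.288 g

0.288 g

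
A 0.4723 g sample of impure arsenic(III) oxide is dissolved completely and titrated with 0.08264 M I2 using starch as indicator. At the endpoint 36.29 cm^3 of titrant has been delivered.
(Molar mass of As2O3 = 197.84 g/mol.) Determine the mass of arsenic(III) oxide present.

As2O3 + 2 I2 + 2 H2O → As2O5 + 4 HI
n(I2) = 0.03629 L × 0.08264 mol/L = 2.999 × 10^-3 mol
From the 1:2 ratio, n(As2O3) = 1/2 × 2.999 × 10^-3 = 1.500 × 10^-3 mol
mass of As2O3 = 1.500 × 10^-3 × 197.84 g/mol = 0.2967 g

0.2967 g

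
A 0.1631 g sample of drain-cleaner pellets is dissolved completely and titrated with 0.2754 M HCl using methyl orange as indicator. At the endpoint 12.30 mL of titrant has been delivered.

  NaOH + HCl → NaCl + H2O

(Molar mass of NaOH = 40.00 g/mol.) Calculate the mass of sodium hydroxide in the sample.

n(HCl) = 0.01230 L × 0.2754 mol/L = 3.387 × 10^-3 mol
n(NaOH) = 3.387 × 10^-3 mol (1:1 ratio)
mass of NaOH = 3.387 × 10^-3 × 40.00 g/mol = 0.1355 g

0.1355 g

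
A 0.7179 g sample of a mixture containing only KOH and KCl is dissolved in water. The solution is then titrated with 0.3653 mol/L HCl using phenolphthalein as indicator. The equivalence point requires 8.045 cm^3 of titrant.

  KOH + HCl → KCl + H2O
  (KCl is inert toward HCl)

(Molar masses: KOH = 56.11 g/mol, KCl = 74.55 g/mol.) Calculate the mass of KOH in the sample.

0.1649 g

n(HCl) = 0.008045 × 0.3653 = 2.939 × 10^-3 mol
Let x = n(KOH), y = n(KCl).
Titrant: 1x = 2.939 × 10^-3;  mass: 56.11x + 74.55y = 0.7179
Solving, x = 2.939 × 10^-3 mol, y = 7.418 × 10^-3 mol
mass of KOH = 2.939 × 10^-3 × 56.11 = 0.1649 g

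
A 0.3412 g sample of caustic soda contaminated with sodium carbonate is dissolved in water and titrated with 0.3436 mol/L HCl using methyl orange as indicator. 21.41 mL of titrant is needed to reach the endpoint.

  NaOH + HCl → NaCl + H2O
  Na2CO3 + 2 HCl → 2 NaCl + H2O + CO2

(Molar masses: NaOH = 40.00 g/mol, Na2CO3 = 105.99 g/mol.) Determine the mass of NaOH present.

0.1498 g

n(HCl) = 0.02141 × 0.3436 = 7.356 × 10^-3 mol
Let x = n(NaOH), y = n(Na2CO3).
Titrant: 1x + 2y = 7.356 × 10^-3;  mass: 40.00x + 105.99y = 0.3412
Solving, x = 3.744 × 10^-3 mol, y = 1.806 × 10^-3 mol
mass of NaOH = 3.744 × 10^-3 × 40.00 = 0.1498 g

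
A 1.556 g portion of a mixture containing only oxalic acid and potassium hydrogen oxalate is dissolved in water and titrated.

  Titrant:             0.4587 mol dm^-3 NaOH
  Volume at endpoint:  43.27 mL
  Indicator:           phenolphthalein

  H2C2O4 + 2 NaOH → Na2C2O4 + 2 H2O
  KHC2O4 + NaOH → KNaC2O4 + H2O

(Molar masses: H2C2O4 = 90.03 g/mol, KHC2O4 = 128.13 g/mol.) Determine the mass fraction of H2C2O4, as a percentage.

34.36 %

n(NaOH) = 0.04327 × 0.4587 = 0.01985 mol
Let x = n(H2C2O4), y = n(KHC2O4).
Titrant: 2x + 1y = 0.01985;  mass: 90.03x + 128.13y = 1.556
Solving, x = 5.938 × 10^-3 mol, y = 7.971 × 10^-3 mol
mass of H2C2O4 = 5.938 × 10^-3 × 90.03 = 0.5346 g
% H2C2O4 = 0.5346 / 1.556 × 100 = 34.36 %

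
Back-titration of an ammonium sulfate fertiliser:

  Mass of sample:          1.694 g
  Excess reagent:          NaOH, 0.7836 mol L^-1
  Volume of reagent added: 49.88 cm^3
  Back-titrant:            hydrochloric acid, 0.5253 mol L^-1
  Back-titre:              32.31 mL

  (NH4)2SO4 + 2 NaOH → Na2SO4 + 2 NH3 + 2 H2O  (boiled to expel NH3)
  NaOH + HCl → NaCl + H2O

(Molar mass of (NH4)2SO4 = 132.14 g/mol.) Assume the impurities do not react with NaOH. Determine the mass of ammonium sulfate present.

1.461 g

n(NaOH) added = 0.04988 × 0.7836 = 0.03909 mol
n(HCl) used in back-titration = 0.03231 × 0.5253 = 0.01697 mol
n(NaOH) left over = 0.01697 mol (1:1 ratio)
n(NaOH) consumed by analyte = 0.03909 − 0.01697 = 0.02211 mol
From the 1:2 ratio, n((NH4)2SO4) = 1/2 × 0.02211 = 0.01106 mol
mass of (NH4)2SO4 = 0.01106 × 132.14 = 1.461 g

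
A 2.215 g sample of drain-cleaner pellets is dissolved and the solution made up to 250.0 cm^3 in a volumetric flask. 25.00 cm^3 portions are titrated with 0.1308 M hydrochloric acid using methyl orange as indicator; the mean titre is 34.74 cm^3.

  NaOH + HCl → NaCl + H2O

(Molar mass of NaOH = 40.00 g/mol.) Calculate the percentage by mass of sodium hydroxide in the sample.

82.06 %

n(HCl) per titration = 0.03474 × 0.1308 = 4.544 × 10^-3 mol
n(NaOH) in each aliquot = 4.544 × 10^-3 mol (1:1 ratio)
n(NaOH) in the whole flask = 4.544 × 10^-3 × 250.0/25.00 = 0.04544 mol
mass of NaOH = 0.04544 × 40.00 = 1.818 g
% NaOH = 1.818 / 2.215 × 100 = 82.06 %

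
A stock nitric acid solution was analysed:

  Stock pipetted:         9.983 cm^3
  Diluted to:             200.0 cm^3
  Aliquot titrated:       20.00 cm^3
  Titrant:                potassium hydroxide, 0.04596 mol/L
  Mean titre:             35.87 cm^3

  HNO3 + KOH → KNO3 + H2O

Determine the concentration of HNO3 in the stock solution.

1.651 mol/L

n(KOH) = 0.03587 × 0.04596 = 1.649 × 10^-3 mol
n(HNO3) in the aliquot = 1.649 × 10^-3 mol (1:1 ratio)
[HNO3]_dilute = 1.649 × 10^-3 / 0.02000 = 0.08243 mol/L
Dilution factor = 200.0 / 9.983 = 20.03
[HNO3]_stock = 0.08243 × 20.03 = 1.651 mol/L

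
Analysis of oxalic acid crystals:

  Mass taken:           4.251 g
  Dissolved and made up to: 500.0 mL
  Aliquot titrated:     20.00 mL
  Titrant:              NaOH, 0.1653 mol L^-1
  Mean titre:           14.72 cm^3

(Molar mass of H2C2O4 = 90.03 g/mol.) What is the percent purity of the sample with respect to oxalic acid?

H2C2O4 + 2 NaOH → Na2C2O4 + 2 H2O
n(NaOH) per titration = 0.01472 × 0.1653 = 2.433 × 10^-3 mol
From the 1:2 ratio, n(H2C2O4) in each aliquot = 1/2 × 2.433 × 10^-3 = 1.217 × 10^-3 mol
n(H2C2O4) in the whole flask = 1.217 × 10^-3 × 500.0/20.00 = 0.03042 mol
mass of H2C2O4 = 0.03042 × 90.03 = 2.738 g
% H2C2O4 = 2.738 / 4.251 × 100 = 64.41 %

64.41 %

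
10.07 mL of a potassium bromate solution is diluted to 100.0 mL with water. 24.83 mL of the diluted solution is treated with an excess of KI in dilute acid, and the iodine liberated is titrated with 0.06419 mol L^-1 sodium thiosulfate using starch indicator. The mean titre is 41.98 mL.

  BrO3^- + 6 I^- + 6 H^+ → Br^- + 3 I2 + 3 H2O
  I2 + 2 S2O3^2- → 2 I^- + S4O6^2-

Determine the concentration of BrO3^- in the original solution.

0.1796 mol/L

n(S2O3^2-) = 0.04198 × 0.06419 = 2.695 × 10^-3 mol
n(I2) = n(S2O3^2-)/2 = 1.347 × 10^-3 mol
From the 1:3 ratio, n(BrO3^-) in the aliquot = 1/3 × 1.347 × 10^-3 = 4.491 × 10^-4 mol
[BrO3^-]_dilute = 4.491 × 10^-4 / 0.02483 = 0.01809 mol/L
[BrO3^-]_original = 0.01809 × 100.0/10.07 = 0.1796 mol/L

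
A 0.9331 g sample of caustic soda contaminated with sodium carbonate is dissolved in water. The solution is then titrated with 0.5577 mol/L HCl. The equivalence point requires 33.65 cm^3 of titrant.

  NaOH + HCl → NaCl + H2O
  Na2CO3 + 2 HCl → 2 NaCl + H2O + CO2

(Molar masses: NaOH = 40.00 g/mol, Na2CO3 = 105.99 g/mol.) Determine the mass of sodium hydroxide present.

0.1891 g

n(HCl) = 0.03365 × 0.5577 = 0.01877 mol
Let x = n(NaOH), y = n(Na2CO3).
Titrant: 1x + 2y = 0.01877;  mass: 40.00x + 105.99y = 0.9331
Solving, x = 4.728 × 10^-3 mol, y = 7.019 × 10^-3 mol
mass of NaOH = 4.728 × 10^-3 × 40.00 = 0.1891 g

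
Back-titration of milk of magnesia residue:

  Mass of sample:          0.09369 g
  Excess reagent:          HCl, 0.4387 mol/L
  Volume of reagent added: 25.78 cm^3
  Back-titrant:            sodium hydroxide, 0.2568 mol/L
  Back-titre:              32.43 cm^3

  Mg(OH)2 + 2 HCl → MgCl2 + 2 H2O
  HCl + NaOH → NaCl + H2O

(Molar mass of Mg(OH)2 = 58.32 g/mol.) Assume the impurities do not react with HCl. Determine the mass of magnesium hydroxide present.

n(HCl) added = 0.02578 × 0.4387 = 0.01131 mol
n(NaOH) used in back-titration = 0.03243 × 0.2568 = 8.328 × 10^-3 mol
n(HCl) left over = 8.328 × 10^-3 mol (1:1 ratio)
n(HCl) consumed by analyte = 0.01131 − 8.328 × 10^-3 = 2.982 × 10^-3 mol
From the 1:2 ratio, n(Mg(OH)2) = 1/2 × 2.982 × 10^-3 = 1.491 × 10^-3 mol
mass of Mg(OH)2 = 1.491 × 10^-3 × 58.32 = 0.08695 g

0.08695 g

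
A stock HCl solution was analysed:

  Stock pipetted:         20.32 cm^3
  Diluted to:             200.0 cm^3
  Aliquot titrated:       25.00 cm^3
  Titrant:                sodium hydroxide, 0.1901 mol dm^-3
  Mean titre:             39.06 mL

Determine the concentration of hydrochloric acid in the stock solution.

2.923 mol/L

HCl + NaOH → NaCl + H2O
n(NaOH) = 0.03906 × 0.1901 = 7.425 × 10^-3 mol
n(HCl) in the aliquot = 7.425 × 10^-3 mol (1:1 ratio)
[HCl]_dilute = 7.425 × 10^-3 / 0.02500 = 0.2970 mol/L
Dilution factor = 200.0 / 20.32 = 9.843
[HCl]_stock = 0.2970 × 9.843 = 2.923 mol/L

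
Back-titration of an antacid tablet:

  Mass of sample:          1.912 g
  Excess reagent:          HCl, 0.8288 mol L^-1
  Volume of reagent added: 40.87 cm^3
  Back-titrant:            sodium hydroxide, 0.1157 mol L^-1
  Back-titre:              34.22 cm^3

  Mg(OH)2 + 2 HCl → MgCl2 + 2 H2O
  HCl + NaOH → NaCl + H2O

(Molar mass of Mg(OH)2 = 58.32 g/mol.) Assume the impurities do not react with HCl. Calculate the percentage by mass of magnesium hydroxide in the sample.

n(HCl) added = 0.04087 × 0.8288 = 0.03387 mol
n(NaOH) used in back-titration = 0.03422 × 0.1157 = 3.959 × 10^-3 mol
n(HCl) left over = 3.959 × 10^-3 mol (1:1 ratio)
n(HCl) consumed by analyte = 0.03387 − 3.959 × 10^-3 = 0.02991 mol
From the 1:2 ratio, n(Mg(OH)2) = 1/2 × 0.02991 = 0.01496 mol
mass of Mg(OH)2 = 0.01496 × 58.32 = 0.8723 g
% Mg(OH)2 = 0.8723 / 1.912 × 100 = 45.62 %

45.62 %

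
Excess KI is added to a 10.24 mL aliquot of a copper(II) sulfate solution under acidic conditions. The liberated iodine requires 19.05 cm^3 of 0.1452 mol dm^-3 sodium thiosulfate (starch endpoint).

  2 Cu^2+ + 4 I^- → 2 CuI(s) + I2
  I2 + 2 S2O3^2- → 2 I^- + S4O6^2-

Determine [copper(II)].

n(S2O3^2-) = 0.01905 × 0.1452 = 2.766 × 10^-3 mol
n(I2) = n(S2O3^2-)/2 = 1.383 × 10^-3 mol
From the 2:1 ratio, n(Cu2+) in the aliquot = 2/1 × 1.383 × 10^-3 = 2.766 × 10^-3 mol
[Cu2+] = 2.766 × 10^-3 / 0.01024 = 0.2701 mol/L

0.2701 mol/L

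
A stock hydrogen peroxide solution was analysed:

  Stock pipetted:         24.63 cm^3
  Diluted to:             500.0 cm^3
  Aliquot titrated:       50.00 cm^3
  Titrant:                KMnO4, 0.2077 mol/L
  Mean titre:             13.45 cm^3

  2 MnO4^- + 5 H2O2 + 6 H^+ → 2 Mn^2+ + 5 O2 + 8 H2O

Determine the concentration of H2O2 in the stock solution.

2.836 mol/L

n(KMnO4) = 0.01345 × 0.2077 = 2.794 × 10^-3 mol
From the 5:2 ratio, n(H2O2) in the aliquot = 5/2 × 2.794 × 10^-3 = 6.984 × 10^-3 mol
[H2O2]_dilute = 6.984 × 10^-3 / 0.05000 = 0.1397 mol/L
Dilution factor = 500.0 / 24.63 = 20.30
[H2O2]_stock = 0.1397 × 20.30 = 2.836 mol/L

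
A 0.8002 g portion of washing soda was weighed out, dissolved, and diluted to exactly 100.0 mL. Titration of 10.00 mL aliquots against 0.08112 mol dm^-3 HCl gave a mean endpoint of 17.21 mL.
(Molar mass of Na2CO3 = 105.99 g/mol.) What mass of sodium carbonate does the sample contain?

0.7399 g

Na2CO3 + 2 HCl → 2 NaCl + H2O + CO2
n(HCl) per titration = 0.01721 × 0.08112 = 1.396 × 10^-3 mol
From the 1:2 ratio, n(Na2CO3) in each aliquot = 1/2 × 1.396 × 10^-3 = 6.980 × 10^-4 mol
n(Na2CO3) in the whole flask = 6.980 × 10^-4 × 100.0/10.00 = 6.980 × 10^-3 mol
mass of Na2CO3 = 6.980 × 10^-3 × 105.99 = 0.7399 g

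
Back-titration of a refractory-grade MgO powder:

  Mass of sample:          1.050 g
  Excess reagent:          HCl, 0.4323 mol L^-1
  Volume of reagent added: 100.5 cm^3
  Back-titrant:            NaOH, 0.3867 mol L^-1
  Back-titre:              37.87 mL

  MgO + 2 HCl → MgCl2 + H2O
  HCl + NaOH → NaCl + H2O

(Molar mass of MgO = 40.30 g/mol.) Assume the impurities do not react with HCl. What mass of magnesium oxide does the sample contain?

0.5804 g

n(HCl) added = 0.1005 × 0.4323 = 0.04345 mol
n(NaOH) used in back-titration = 0.03787 × 0.3867 = 0.01464 mol
n(HCl) left over = 0.01464 mol (1:1 ratio)
n(HCl) consumed by analyte = 0.04345 − 0.01464 = 0.02880 mol
From the 1:2 ratio, n(MgO) = 1/2 × 0.02880 = 0.01440 mol
mass of MgO = 0.01440 × 40.30 = 0.5804 g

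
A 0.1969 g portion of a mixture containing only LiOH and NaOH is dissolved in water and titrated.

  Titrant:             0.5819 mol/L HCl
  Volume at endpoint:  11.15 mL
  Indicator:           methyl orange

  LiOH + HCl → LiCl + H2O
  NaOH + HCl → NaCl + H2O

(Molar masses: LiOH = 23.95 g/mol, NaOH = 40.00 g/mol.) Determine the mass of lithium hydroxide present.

0.09345 g

n(HCl) = 0.01115 × 0.5819 = 6.488 × 10^-3 mol
Let x = n(LiOH), y = n(NaOH).
Titrant: 1x + 1y = 6.488 × 10^-3;  mass: 23.95x + 40.00y = 0.1969
Solving, x = 3.902 × 10^-3 mol, y = 2.586 × 10^-3 mol
mass of LiOH = 3.902 × 10^-3 × 23.95 = 0.09345 g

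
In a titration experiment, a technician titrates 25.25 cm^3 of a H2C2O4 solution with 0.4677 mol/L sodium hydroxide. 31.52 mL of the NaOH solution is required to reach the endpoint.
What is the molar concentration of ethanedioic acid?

H2C2O4 + 2 NaOH → Na2C2O4 + 2 H2O
n(NaOH) = 0.03152 L × 0.4677 mol/L = 0.01474 mol
From the 1:2 mole ratio, n(H2C2O4) = 1/2 × 0.01474 = 7.371 × 10^-3 mol
[H2C2O4] = 7.371 × 10^-3 mol / 0.02525 L = 0.2919 mol/L

0.2919 mol/L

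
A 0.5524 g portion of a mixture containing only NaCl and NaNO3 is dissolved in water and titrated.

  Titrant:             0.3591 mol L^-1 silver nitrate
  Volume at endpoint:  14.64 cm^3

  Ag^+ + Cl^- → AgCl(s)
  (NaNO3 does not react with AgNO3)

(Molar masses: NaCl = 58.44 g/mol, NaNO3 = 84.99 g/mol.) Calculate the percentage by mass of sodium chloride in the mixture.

55.62 %

n(AgNO3) = 0.01464 × 0.3591 = 5.257 × 10^-3 mol
Let x = n(NaCl), y = n(NaNO3).
Titrant: 1x = 5.257 × 10^-3;  mass: 58.44x + 84.99y = 0.5524
Solving, x = 5.257 × 10^-3 mol, y = 2.885 × 10^-3 mol
mass of NaCl = 5.257 × 10^-3 × 58.44 = 0.3072 g
% NaCl = 0.3072 / 0.5524 × 100 = 55.62 %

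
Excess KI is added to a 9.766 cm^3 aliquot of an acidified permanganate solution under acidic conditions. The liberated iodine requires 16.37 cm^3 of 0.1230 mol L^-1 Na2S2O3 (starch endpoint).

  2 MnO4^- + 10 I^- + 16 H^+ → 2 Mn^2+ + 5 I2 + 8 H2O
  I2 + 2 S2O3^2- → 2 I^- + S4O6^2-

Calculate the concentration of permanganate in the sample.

n(S2O3^2-) = 0.01637 × 0.1230 = 2.014 × 10^-3 mol
n(I2) = n(S2O3^2-)/2 = 1.007 × 10^-3 mol
From the 2:5 ratio, n(MnO4^-) in the aliquot = 2/5 × 1.007 × 10^-3 = 4.027 × 10^-4 mol
[MnO4^-] = 4.027 × 10^-4 / 0.009766 = 0.04124 mol/L

0.04124 mol/L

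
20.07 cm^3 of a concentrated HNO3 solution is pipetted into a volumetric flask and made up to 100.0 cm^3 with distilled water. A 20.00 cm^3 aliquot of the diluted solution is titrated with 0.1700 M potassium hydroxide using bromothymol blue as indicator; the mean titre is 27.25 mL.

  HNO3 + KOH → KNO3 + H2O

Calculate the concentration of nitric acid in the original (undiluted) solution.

n(KOH) = 0.02725 × 0.1700 = 4.633 × 10^-3 mol
n(HNO3) in the aliquot = 4.633 × 10^-3 mol (1:1 ratio)
[HNO3]_dilute = 4.633 × 10^-3 / 0.02000 = 0.2316 mol/L
Dilution factor = 100.0 / 20.07 = 4.983
[HNO3]_stock = 0.2316 × 4.983 = 1.154 mol/L

1.154 M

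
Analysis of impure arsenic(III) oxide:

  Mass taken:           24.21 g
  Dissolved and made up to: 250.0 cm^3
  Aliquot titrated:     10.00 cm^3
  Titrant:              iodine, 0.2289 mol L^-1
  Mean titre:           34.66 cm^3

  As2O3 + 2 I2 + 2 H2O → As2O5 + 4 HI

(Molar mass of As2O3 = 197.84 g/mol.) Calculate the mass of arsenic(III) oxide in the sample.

19.62 g

n(I2) per titration = 0.03466 × 0.2289 = 7.934 × 10^-3 mol
From the 1:2 ratio, n(As2O3) in each aliquot = 1/2 × 7.934 × 10^-3 = 3.967 × 10^-3 mol
n(As2O3) in the whole flask = 3.967 × 10^-3 × 250.0/10.00 = 0.09917 mol
mass of As2O3 = 0.09917 × 197.84 = 19.62 g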